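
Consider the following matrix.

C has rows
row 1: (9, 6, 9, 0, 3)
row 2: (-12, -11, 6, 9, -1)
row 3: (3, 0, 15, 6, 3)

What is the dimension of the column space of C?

2

Row reduce to echelon form.
R2 ← R2 + (4/3)·R1: [0, -3, 18, 9, 3]
R3 ← R3 − (1/3)·R1: [0, -2, 12, 6, 2]
R3 ← R3 − (2/3)·R2: [0, 0, 0, 0, 0]
Echelon form has 2 nonzero rows, so rank(C) = 2.
The column space has dimension equal to the rank: 2.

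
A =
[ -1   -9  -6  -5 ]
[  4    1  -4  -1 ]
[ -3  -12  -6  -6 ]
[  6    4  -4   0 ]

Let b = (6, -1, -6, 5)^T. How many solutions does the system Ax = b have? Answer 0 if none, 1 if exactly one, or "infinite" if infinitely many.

0

Row reduce the augmented matrix [A | b].
R2 ← R2 + (4)·R1: [0, -35, -28, -21, 23]
R3 ← R3 − (3)·R1: [0, 15, 12, 9, -24]
R4 ← R4 + (6)·R1: [0, -50, -40, -30, 41]
R3 ← R3 + (3/7)·R2: [0, 0, 0, 0, -99/7]
R4 ← R4 − (10/7)·R2: [0, 0, 0, 0, 57/7]
R4 ← R4 + (19/33)·R3: [0, 0, 0, 0, 0]
The echelon form has 3 nonzero rows; the last pivot sits in the augmented column, so rank(A) = 2 but rank([A|b]) = 3.
Since the ranks differ, the system is inconsistent.
It has no solutions.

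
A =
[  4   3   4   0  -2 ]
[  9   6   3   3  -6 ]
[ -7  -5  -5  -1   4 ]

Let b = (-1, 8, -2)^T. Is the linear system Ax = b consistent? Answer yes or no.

no

Row reduce the augmented matrix [A | b].
R2 ← R2 − (9/4)·R1: [0, -3/4, -6, 3, -3/2, 41/4]
R3 ← R3 + (7/4)·R1: [0, 1/4, 2, -1, 1/2, -15/4]
R3 ← R3 + (1/3)·R2: [0, 0, 0, 0, 0, -1/3]
The echelon form has 3 nonzero rows; the last pivot sits in the augmented column, so rank(A) = 2 but rank([A|b]) = 3.
Since the ranks differ, the system is inconsistent.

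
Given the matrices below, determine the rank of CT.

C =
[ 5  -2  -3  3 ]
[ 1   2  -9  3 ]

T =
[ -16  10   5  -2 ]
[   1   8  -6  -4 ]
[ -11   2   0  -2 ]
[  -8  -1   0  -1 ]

First compute CT:
[[-73,  25,  37,   1],
 [ 61,   5,  -7,   5]]
Now row reduce the product.
R2 ← R2 + (61/73)·R1: [0, 1890/73, 1746/73, 426/73]
2 nonzero rows, so rank(CT) = 2.

2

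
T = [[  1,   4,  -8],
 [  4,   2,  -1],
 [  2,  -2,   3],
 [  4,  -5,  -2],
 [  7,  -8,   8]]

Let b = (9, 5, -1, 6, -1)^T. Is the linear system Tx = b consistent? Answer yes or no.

Row reduce the augmented matrix [T | b].
R2 ← R2 − (4)·R1: [0, -14, 31, -31]
R3 ← R3 − (2)·R1: [0, -10, 19, -19]
R4 ← R4 − (4)·R1: [0, -21, 30, -30]
R5 ← R5 − (7)·R1: [0, -36, 64, -64]
R3 ← R3 − (5/7)·R2: [0, 0, -22/7, 22/7]
R4 ← R4 − (3/2)·R2: [0, 0, -33/2, 33/2]
R5 ← R5 − (18/7)·R2: [0, 0, -110/7, 110/7]
R4 ← R4 − (21/4)·R3: [0, 0, 0, 0]
R5 ← R5 − (5)·R3: [0, 0, 0, 0]
The echelon form has 3 nonzero rows, and every pivot lies in the first 3 columns, so rank(T) = rank([T|b]) = 3.
The system is consistent.

yes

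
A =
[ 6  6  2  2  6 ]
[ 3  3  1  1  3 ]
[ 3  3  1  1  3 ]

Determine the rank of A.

1

Row reduce to echelon form.
R2 ← R2 − (1/2)·R1: [0, 0, 0, 0, 0]
R3 ← R3 − (1/2)·R1: [0, 0, 0, 0, 0]
Echelon form has 1 nonzero row, so rank(A) = 1.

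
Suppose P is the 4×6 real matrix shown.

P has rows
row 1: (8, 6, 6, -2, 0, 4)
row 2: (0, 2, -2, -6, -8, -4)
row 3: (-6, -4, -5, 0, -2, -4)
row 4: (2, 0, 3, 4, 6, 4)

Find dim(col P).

Row reduce to echelon form.
R3 ← R3 + (3/4)·R1: [0, 1/2, -1/2, -3/2, -2, -1]
R4 ← R4 − (1/4)·R1: [0, -3/2, 3/2, 9/2, 6, 3]
R3 ← R3 − (1/4)·R2: [0, 0, 0, 0, 0, 0]
R4 ← R4 + (3/4)·R2: [0, 0, 0, 0, 0, 0]
Echelon form has 2 nonzero rows, so rank(P) = 2.
The column space has dimension equal to the rank: 2.

2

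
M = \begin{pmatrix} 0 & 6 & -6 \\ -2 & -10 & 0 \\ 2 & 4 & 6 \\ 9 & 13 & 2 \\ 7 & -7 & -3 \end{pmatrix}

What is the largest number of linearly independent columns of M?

Row reduce to echelon form.
Swap R1 ↔ R2
R3 ← R3 + R1: [0, -6, 6]
R4 ← R4 + (9/2)·R1: [0, -32, 2]
R5 ← R5 + (7/2)·R1: [0, -42, -3]
R3 ← R3 + R2: [0, 0, 0]
R4 ← R4 + (16/3)·R2: [0, 0, -30]
R5 ← R5 + (7)·R2: [0, 0, -45]
Swap R3 ↔ R4
R5 ← R5 − (3/2)·R3: [0, 0, 0]
Echelon form has 3 nonzero rows, so rank(M) = 3.
The rank gives the maximum number of linearly independent columns: 3.

3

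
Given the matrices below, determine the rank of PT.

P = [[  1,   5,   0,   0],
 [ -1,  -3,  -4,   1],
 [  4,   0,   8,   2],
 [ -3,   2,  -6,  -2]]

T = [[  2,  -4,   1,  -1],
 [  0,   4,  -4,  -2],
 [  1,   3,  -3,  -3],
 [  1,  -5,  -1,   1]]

First compute PT:
[[  2,  16, -19, -11],
 [ -5, -25,  22,  20],
 [ 18,  -2, -22, -26],
 [-14,  12,   9,  15]]
Now row reduce the product.
R2 ← R2 + (5/2)·R1: [0, 15, -51/2, -15/2]
R3 ← R3 − (9)·R1: [0, -146, 149, 73]
R4 ← R4 + (7)·R1: [0, 124, -124, -62]
R3 ← R3 + (146/15)·R2: [0, 0, -496/5, 0]
R4 ← R4 − (124/15)·R2: [0, 0, 434/5, 0]
R4 ← R4 + (7/8)·R3: [0, 0, 0, 0]
3 nonzero rows, so rank(PT) = 3.

3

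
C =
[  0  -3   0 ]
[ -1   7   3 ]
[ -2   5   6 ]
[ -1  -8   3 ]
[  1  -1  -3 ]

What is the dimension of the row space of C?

2

Row reduce to echelon form.
Swap R1 ↔ R2
R3 ← R3 − (2)·R1: [0, -9, 0]
R4 ← R4 − R1: [0, -15, 0]
R5 ← R5 + R1: [0, 6, 0]
R3 ← R3 − (3)·R2: [0, 0, 0]
R4 ← R4 − (5)·R2: [0, 0, 0]
R5 ← R5 + (2)·R2: [0, 0, 0]
Echelon form has 2 nonzero rows, so rank(C) = 2.
The row space has dimension equal to the rank: 2.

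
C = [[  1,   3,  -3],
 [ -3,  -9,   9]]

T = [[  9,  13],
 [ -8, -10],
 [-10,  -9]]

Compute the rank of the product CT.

1

First compute CT:
[[ 15,  10],
 [-45, -30]]
Now row reduce the product.
R2 ← R2 + (3)·R1: [0, 0]
1 nonzero row, so rank(CT) = 1.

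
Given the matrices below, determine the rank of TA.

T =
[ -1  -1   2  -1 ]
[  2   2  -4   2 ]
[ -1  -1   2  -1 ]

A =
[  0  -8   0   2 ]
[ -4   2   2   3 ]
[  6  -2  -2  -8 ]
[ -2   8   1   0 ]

First compute TA:
[[ 18,  -6,  -7, -21],
 [-36,  12,  14,  42],
 [ 18,  -6,  -7, -21]]
Now row reduce the product.
R2 ← R2 + (2)·R1: [0, 0, 0, 0]
R3 ← R3 − R1: [0, 0, 0, 0]
1 nonzero row, so rank(TA) = 1.

1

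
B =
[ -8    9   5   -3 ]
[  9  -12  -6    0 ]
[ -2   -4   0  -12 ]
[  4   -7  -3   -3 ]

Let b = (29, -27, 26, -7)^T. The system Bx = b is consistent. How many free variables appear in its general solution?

Row reduce the augmented matrix [B | b].
R2 ← R2 + (9/8)·R1: [0, -15/8, -3/8, -27/8, 45/8]
R3 ← R3 − (1/4)·R1: [0, -25/4, -5/4, -45/4, 75/4]
R4 ← R4 + (1/2)·R1: [0, -5/2, -1/2, -9/2, 15/2]
R3 ← R3 − (10/3)·R2: [0, 0, 0, 0, 0]
R4 ← R4 − (4/3)·R2: [0, 0, 0, 0, 0]
The echelon form has 2 nonzero rows, and every pivot lies in the first 4 columns, so rank(B) = rank([B|b]) = 2.
The system is consistent.
Free variables = (unknowns) − (rank) = 4 − 2 = 2.

2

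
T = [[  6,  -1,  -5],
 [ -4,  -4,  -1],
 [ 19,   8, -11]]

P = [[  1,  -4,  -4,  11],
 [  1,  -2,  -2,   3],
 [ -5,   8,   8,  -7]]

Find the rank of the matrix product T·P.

First compute TP:
[[ 30, -62, -62,  98],
 [ -3,  16,  16, -49],
 [ 82, -180, -180, 310]]
Now row reduce the product.
R2 ← R2 + (1/10)·R1: [0, 49/5, 49/5, -196/5]
R3 ← R3 − (41/15)·R1: [0, -158/15, -158/15, 632/15]
R3 ← R3 + (158/147)·R2: [0, 0, 0, 0]
2 nonzero rows, so rank(TP) = 2.

2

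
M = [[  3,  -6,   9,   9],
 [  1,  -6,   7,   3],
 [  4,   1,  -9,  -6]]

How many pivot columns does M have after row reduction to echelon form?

3

Row reduce to echelon form.
R2 ← R2 − (1/3)·R1: [0, -4, 4, 0]
R3 ← R3 − (4/3)·R1: [0, 9, -21, -18]
R3 ← R3 + (9/4)·R2: [0, 0, -12, -18]
Echelon form has 3 nonzero rows, so rank(M) = 3.
Each nonzero row contributes one pivot column: 3 pivot columns.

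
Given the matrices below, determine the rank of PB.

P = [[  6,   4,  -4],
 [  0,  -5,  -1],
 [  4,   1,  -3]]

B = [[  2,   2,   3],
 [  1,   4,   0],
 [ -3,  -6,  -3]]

First compute PB:
[[ 28,  52,  30],
 [ -2, -14,   3],
 [ 18,  30,  21]]
Now row reduce the product.
R2 ← R2 + (1/14)·R1: [0, -72/7, 36/7]
R3 ← R3 − (9/14)·R1: [0, -24/7, 12/7]
R3 ← R3 − (1/3)·R2: [0, 0, 0]
2 nonzero rows, so rank(PB) = 2.

2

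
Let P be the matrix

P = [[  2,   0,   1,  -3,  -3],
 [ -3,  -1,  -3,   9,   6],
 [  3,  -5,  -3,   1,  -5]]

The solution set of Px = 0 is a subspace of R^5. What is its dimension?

Row reduce to echelon form.
R2 ← R2 + (3/2)·R1: [0, -1, -3/2, 9/2, 3/2]
R3 ← R3 − (3/2)·R1: [0, -5, -9/2, 11/2, -1/2]
R3 ← R3 − (5)·R2: [0, 0, 3, -17, -8]
3 nonzero rows, so rank(P) = 3.
P has 5 columns; by rank–nullity, nullity = 5 − 3 = 2.

2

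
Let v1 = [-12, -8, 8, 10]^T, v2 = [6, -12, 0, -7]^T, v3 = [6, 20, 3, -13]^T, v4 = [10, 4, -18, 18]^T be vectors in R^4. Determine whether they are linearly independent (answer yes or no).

Form the matrix with these vectors as rows and row reduce.
R2 ← R2 + (1/2)·R1: [0, -16, 4, -2]
R3 ← R3 + (1/2)·R1: [0, 16, 7, -8]
R4 ← R4 + (5/6)·R1: [0, -8/3, -34/3, 79/3]
R3 ← R3 + R2: [0, 0, 11, -10]
R4 ← R4 − (1/6)·R2: [0, 0, -12, 80/3]
R4 ← R4 + (12/11)·R3: [0, 0, 0, 520/33]
4 nonzero rows, so the 4 vectors span a space of dimension 4.
Since 4 = 4, the vectors are linearly independent.

yes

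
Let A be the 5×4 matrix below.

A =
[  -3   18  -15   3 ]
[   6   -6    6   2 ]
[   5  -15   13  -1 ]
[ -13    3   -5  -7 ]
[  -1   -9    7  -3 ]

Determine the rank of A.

2

Row reduce to echelon form.
R2 ← R2 + (2)·R1: [0, 30, -24, 8]
R3 ← R3 + (5/3)·R1: [0, 15, -12, 4]
R4 ← R4 − (13/3)·R1: [0, -75, 60, -20]
R5 ← R5 − (1/3)·R1: [0, -15, 12, -4]
R3 ← R3 − (1/2)·R2: [0, 0, 0, 0]
R4 ← R4 + (5/2)·R2: [0, 0, 0, 0]
R5 ← R5 + (1/2)·R2: [0, 0, 0, 0]
Echelon form has 2 nonzero rows, so rank(A) = 2.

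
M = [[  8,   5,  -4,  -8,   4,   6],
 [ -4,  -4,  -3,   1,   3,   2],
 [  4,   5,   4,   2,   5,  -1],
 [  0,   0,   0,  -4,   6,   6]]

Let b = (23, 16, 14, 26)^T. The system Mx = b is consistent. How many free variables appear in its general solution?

Row reduce the augmented matrix [M | b].
R2 ← R2 + (1/2)·R1: [0, -3/2, -5, -3, 5, 5, 55/2]
R3 ← R3 − (1/2)·R1: [0, 5/2, 6, 6, 3, -4, 5/2]
R3 ← R3 + (5/3)·R2: [0, 0, -7/3, 1, 34/3, 13/3, 145/3]
The echelon form has 4 nonzero rows, and every pivot lies in the first 6 columns, so rank(M) = rank([M|b]) = 4.
The system is consistent.
Free variables = (unknowns) − (rank) = 6 − 4 = 2.

2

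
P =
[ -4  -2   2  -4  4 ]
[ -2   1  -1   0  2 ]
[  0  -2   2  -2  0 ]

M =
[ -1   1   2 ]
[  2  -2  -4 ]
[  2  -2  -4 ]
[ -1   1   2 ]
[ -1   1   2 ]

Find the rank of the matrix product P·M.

1

First compute PM:
[[  4,  -4,  -8],
 [  0,   0,   0],
 [  2,  -2,  -4]]
Now row reduce the product.
R3 ← R3 − (1/2)·R1: [0, 0, 0]
1 nonzero row, so rank(PM) = 1.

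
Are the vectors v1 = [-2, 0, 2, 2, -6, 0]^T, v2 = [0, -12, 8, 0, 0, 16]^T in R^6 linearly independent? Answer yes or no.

Form the matrix with these vectors as rows and row reduce.
2 nonzero rows, so the 2 vectors span a space of dimension 2.
Since 2 = 2, the vectors are linearly independent.

yes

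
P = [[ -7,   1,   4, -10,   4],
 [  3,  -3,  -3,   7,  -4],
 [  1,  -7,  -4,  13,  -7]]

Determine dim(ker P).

2

Row reduce to echelon form.
R2 ← R2 + (3/7)·R1: [0, -18/7, -9/7, 19/7, -16/7]
R3 ← R3 + (1/7)·R1: [0, -48/7, -24/7, 81/7, -45/7]
R3 ← R3 − (8/3)·R2: [0, 0, 0, 13/3, -1/3]
3 nonzero rows, so rank(P) = 3.
P has 5 columns; by rank–nullity, nullity = 5 − 3 = 2.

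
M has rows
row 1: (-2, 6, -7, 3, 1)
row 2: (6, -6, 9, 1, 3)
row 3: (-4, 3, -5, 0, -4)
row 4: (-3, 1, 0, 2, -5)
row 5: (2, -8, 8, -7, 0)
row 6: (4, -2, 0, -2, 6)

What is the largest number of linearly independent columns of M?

Row reduce to echelon form.
R2 ← R2 + (3)·R1: [0, 12, -12, 10, 6]
R3 ← R3 − (2)·R1: [0, -9, 9, -6, -6]
R4 ← R4 − (3/2)·R1: [0, -8, 21/2, -5/2, -13/2]
R5 ← R5 + R1: [0, -2, 1, -4, 1]
R6 ← R6 + (2)·R1: [0, 10, -14, 4, 8]
R3 ← R3 + (3/4)·R2: [0, 0, 0, 3/2, -3/2]
R4 ← R4 + (2/3)·R2: [0, 0, 5/2, 25/6, -5/2]
R5 ← R5 + (1/6)·R2: [0, 0, -1, -7/3, 2]
R6 ← R6 − (5/6)·R2: [0, 0, -4, -13/3, 3]
Swap R3 ↔ R4
R5 ← R5 + (2/5)·R3: [0, 0, 0, -2/3, 1]
R6 ← R6 + (8/5)·R3: [0, 0, 0, 7/3, -1]
R5 ← R5 + (4/9)·R4: [0, 0, 0, 0, 1/3]
R6 ← R6 − (14/9)·R4: [0, 0, 0, 0, 4/3]
R6 ← R6 − (4)·R5: [0, 0, 0, 0, 0]
Echelon form has 5 nonzero rows, so rank(M) = 5.
The rank gives the maximum number of linearly independent columns: 5.

5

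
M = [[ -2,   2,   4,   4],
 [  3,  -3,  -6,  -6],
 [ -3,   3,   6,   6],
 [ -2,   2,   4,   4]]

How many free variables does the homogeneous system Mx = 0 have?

3

Row reduce to echelon form.
R2 ← R2 + (3/2)·R1: [0, 0, 0, 0]
R3 ← R3 − (3/2)·R1: [0, 0, 0, 0]
R4 ← R4 − R1: [0, 0, 0, 0]
1 nonzero row, so rank(M) = 1.
M has 4 columns; by rank–nullity, nullity = 4 − 1 = 3.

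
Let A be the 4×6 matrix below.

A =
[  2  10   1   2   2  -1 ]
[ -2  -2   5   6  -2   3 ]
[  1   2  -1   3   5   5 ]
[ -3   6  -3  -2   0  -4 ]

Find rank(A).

4

Row reduce to echelon form.
R2 ← R2 + R1: [0, 8, 6, 8, 0, 2]
R3 ← R3 − (1/2)·R1: [0, -3, -3/2, 2, 4, 11/2]
R4 ← R4 + (3/2)·R1: [0, 21, -3/2, 1, 3, -11/2]
R3 ← R3 + (3/8)·R2: [0, 0, 3/4, 5, 4, 25/4]
R4 ← R4 − (21/8)·R2: [0, 0, -69/4, -20, 3, -43/4]
R4 ← R4 + (23)·R3: [0, 0, 0, 95, 95, 133]
Echelon form has 4 nonzero rows, so rank(A) = 4.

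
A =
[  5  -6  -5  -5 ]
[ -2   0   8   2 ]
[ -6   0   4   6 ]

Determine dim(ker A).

1

Row reduce to echelon form.
R2 ← R2 + (2/5)·R1: [0, -12/5, 6, 0]
R3 ← R3 + (6/5)·R1: [0, -36/5, -2, 0]
R3 ← R3 − (3)·R2: [0, 0, -20, 0]
3 nonzero rows, so rank(A) = 3.
A has 4 columns; by rank–nullity, nullity = 4 − 3 = 1.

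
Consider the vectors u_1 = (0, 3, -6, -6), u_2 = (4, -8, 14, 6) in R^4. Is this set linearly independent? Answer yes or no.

yes

Form the matrix with these vectors as rows and row reduce.
Swap R1 ↔ R2
2 nonzero rows, so the 2 vectors span a space of dimension 2.
Since 2 = 2, the vectors are linearly independent.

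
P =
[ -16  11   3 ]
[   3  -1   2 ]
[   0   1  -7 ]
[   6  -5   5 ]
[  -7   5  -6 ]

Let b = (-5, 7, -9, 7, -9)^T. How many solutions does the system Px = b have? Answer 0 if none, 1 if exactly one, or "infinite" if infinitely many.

Row reduce the augmented matrix [P | b].
R2 ← R2 + (3/16)·R1: [0, 17/16, 41/16, 97/16]
R4 ← R4 + (3/8)·R1: [0, -7/8, 49/8, 41/8]
R5 ← R5 − (7/16)·R1: [0, 3/16, -117/16, -109/16]
R3 ← R3 − (16/17)·R2: [0, 0, -160/17, -250/17]
R4 ← R4 + (14/17)·R2: [0, 0, 140/17, 172/17]
R5 ← R5 − (3/17)·R2: [0, 0, -132/17, -134/17]
R4 ← R4 + (7/8)·R3: [0, 0, 0, -11/4]
R5 ← R5 − (33/40)·R3: [0, 0, 0, 17/4]
R5 ← R5 + (17/11)·R4: [0, 0, 0, 0]
The echelon form has 4 nonzero rows; the last pivot sits in the augmented column, so rank(P) = 3 but rank([P|b]) = 4.
Since the ranks differ, the system is inconsistent.
It has no solutions.

0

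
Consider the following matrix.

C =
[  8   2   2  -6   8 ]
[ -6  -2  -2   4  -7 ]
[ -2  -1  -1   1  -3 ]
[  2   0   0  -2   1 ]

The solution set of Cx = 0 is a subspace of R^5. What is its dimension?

3

Row reduce to echelon form.
R2 ← R2 + (3/4)·R1: [0, -1/2, -1/2, -1/2, -1]
R3 ← R3 + (1/4)·R1: [0, -1/2, -1/2, -1/2, -1]
R4 ← R4 − (1/4)·R1: [0, -1/2, -1/2, -1/2, -1]
R3 ← R3 − R2: [0, 0, 0, 0, 0]
R4 ← R4 − R2: [0, 0, 0, 0, 0]
2 nonzero rows, so rank(C) = 2.
C has 5 columns; by rank–nullity, nullity = 5 − 2 = 3.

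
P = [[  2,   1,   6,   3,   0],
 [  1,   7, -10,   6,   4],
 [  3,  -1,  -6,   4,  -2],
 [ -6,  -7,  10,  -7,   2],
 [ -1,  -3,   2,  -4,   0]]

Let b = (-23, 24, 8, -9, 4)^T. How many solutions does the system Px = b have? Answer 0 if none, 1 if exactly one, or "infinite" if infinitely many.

1

Row reduce the augmented matrix [P | b].
R2 ← R2 − (1/2)·R1: [0, 13/2, -13, 9/2, 4, 71/2]
R3 ← R3 − (3/2)·R1: [0, -5/2, -15, -1/2, -2, 85/2]
R4 ← R4 + (3)·R1: [0, -4, 28, 2, 2, -78]
R5 ← R5 + (1/2)·R1: [0, -5/2, 5, -5/2, 0, -15/2]
R3 ← R3 + (5/13)·R2: [0, 0, -20, 16/13, -6/13, 730/13]
R4 ← R4 + (8/13)·R2: [0, 0, 20, 62/13, 58/13, -730/13]
R5 ← R5 + (5/13)·R2: [0, 0, 0, -10/13, 20/13, 80/13]
R4 ← R4 + R3: [0, 0, 0, 6, 4, 0]
R5 ← R5 + (5/39)·R4: [0, 0, 0, 0, 80/39, 80/13]
The echelon form has 5 nonzero rows, and every pivot lies in the first 5 columns, so rank(P) = rank([P|b]) = 5.
The system is consistent.
rank = 5 = number of unknowns, so the solution is unique.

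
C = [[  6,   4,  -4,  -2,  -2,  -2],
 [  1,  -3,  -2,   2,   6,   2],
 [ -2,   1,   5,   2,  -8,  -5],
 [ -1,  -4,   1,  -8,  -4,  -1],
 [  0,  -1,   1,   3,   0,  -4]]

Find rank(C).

5

Row reduce to echelon form.
R2 ← R2 − (1/6)·R1: [0, -11/3, -4/3, 7/3, 19/3, 7/3]
R3 ← R3 + (1/3)·R1: [0, 7/3, 11/3, 4/3, -26/3, -17/3]
R4 ← R4 + (1/6)·R1: [0, -10/3, 1/3, -25/3, -13/3, -4/3]
R3 ← R3 + (7/11)·R2: [0, 0, 31/11, 31/11, -51/11, -46/11]
R4 ← R4 − (10/11)·R2: [0, 0, 17/11, -115/11, -111/11, -38/11]
R5 ← R5 − (3/11)·R2: [0, 0, 15/11, 26/11, -19/11, -51/11]
R4 ← R4 − (17/31)·R3: [0, 0, 0, -12, -234/31, -36/31]
R5 ← R5 − (15/31)·R3: [0, 0, 0, 1, 16/31, -81/31]
R5 ← R5 + (1/12)·R4: [0, 0, 0, 0, -7/62, -84/31]
Echelon form has 5 nonzero rows, so rank(C) = 5.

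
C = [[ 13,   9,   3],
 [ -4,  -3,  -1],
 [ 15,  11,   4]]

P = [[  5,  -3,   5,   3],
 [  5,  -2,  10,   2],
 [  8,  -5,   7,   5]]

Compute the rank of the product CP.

First compute CP:
[[134, -72, 176,  72],
 [-43,  23, -57, -23],
 [162, -87, 213,  87]]
Now row reduce the product.
R2 ← R2 + (43/134)·R1: [0, -7/67, -35/67, 7/67]
R3 ← R3 − (81/67)·R1: [0, 3/67, 15/67, -3/67]
R3 ← R3 + (3/7)·R2: [0, 0, 0, 0]
2 nonzero rows, so rank(CP) = 2.

2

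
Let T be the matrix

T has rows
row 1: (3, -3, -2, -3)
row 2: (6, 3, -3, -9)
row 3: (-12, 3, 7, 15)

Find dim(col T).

Row reduce to echelon form.
R2 ← R2 − (2)·R1: [0, 9, 1, -3]
R3 ← R3 + (4)·R1: [0, -9, -1, 3]
R3 ← R3 + R2: [0, 0, 0, 0]
Echelon form has 2 nonzero rows, so rank(T) = 2.
The column space has dimension equal to the rank: 2.

2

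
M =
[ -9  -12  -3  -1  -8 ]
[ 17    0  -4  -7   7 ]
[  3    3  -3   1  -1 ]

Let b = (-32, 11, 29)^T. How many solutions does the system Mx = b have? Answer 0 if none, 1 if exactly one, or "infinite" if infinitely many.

Row reduce the augmented matrix [M | b].
R2 ← R2 + (17/9)·R1: [0, -68/3, -29/3, -80/9, -73/9, -445/9]
R3 ← R3 + (1/3)·R1: [0, -1, -4, 2/3, -11/3, 55/3]
R3 ← R3 − (3/68)·R2: [0, 0, -243/68, 18/17, -225/68, 1395/68]
The echelon form has 3 nonzero rows, and every pivot lies in the first 5 columns, so rank(M) = rank([M|b]) = 3.
The system is consistent.
rank = 3 < 5 unknowns, so there are infinitely many solutions.

infinite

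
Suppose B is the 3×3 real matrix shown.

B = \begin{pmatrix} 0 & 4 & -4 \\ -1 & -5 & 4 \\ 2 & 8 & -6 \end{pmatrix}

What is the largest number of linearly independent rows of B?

2

Row reduce to echelon form.
Swap R1 ↔ R2
R3 ← R3 + (2)·R1: [0, -2, 2]
R3 ← R3 + (1/2)·R2: [0, 0, 0]
Echelon form has 2 nonzero rows, so rank(B) = 2.
The rank gives the maximum number of linearly independent rows: 2.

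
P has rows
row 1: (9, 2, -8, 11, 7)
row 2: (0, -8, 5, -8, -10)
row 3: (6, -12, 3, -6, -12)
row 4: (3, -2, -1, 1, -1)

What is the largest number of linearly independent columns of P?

2

Row reduce to echelon form.
R3 ← R3 − (2/3)·R1: [0, -40/3, 25/3, -40/3, -50/3]
R4 ← R4 − (1/3)·R1: [0, -8/3, 5/3, -8/3, -10/3]
R3 ← R3 − (5/3)·R2: [0, 0, 0, 0, 0]
R4 ← R4 − (1/3)·R2: [0, 0, 0, 0, 0]
Echelon form has 2 nonzero rows, so rank(P) = 2.
The rank gives the maximum number of linearly independent columns: 2.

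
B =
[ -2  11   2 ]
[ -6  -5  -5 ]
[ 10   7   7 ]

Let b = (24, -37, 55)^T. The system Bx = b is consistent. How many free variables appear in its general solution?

0

Row reduce the augmented matrix [B | b].
R2 ← R2 − (3)·R1: [0, -38, -11, -109]
R3 ← R3 + (5)·R1: [0, 62, 17, 175]
R3 ← R3 + (31/19)·R2: [0, 0, -18/19, -54/19]
The echelon form has 3 nonzero rows, and every pivot lies in the first 3 columns, so rank(B) = rank([B|b]) = 3.
The system is consistent.
Free variables = (unknowns) − (rank) = 3 − 3 = 0.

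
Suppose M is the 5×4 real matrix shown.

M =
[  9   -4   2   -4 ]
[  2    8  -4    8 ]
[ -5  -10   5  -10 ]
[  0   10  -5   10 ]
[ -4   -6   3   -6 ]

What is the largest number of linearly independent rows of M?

Row reduce to echelon form.
R2 ← R2 − (2/9)·R1: [0, 80/9, -40/9, 80/9]
R3 ← R3 + (5/9)·R1: [0, -110/9, 55/9, -110/9]
R5 ← R5 + (4/9)·R1: [0, -70/9, 35/9, -70/9]
R3 ← R3 + (11/8)·R2: [0, 0, 0, 0]
R4 ← R4 − (9/8)·R2: [0, 0, 0, 0]
R5 ← R5 + (7/8)·R2: [0, 0, 0, 0]
Echelon form has 2 nonzero rows, so rank(M) = 2.
The rank gives the maximum number of linearly independent rows: 2.

2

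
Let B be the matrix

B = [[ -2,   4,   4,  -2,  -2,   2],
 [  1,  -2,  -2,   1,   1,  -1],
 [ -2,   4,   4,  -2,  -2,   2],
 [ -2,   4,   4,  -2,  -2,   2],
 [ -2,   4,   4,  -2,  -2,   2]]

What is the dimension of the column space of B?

1

Row reduce to echelon form.
R2 ← R2 + (1/2)·R1: [0, 0, 0, 0, 0, 0]
R3 ← R3 − R1: [0, 0, 0, 0, 0, 0]
R4 ← R4 − R1: [0, 0, 0, 0, 0, 0]
R5 ← R5 − R1: [0, 0, 0, 0, 0, 0]
Echelon form has 1 nonzero row, so rank(B) = 1.
The column space has dimension equal to the rank: 1.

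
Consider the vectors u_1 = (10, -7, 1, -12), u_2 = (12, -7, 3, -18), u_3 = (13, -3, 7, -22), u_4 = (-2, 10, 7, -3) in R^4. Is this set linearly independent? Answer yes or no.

Form the matrix with these vectors as rows and row reduce.
R2 ← R2 − (6/5)·R1: [0, 7/5, 9/5, -18/5]
R3 ← R3 − (13/10)·R1: [0, 61/10, 57/10, -32/5]
R4 ← R4 + (1/5)·R1: [0, 43/5, 36/5, -27/5]
R3 ← R3 − (61/14)·R2: [0, 0, -15/7, 65/7]
R4 ← R4 − (43/7)·R2: [0, 0, -27/7, 117/7]
R4 ← R4 − (9/5)·R3: [0, 0, 0, 0]
3 nonzero rows, so the 4 vectors span a space of dimension 3.
Since 3 < 4, the vectors are linearly dependent.

no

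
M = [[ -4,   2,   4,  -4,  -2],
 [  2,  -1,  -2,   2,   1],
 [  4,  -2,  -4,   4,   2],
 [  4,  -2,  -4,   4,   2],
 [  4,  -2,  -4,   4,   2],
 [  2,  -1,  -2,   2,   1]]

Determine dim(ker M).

Row reduce to echelon form.
R2 ← R2 + (1/2)·R1: [0, 0, 0, 0, 0]
R3 ← R3 + R1: [0, 0, 0, 0, 0]
R4 ← R4 + R1: [0, 0, 0, 0, 0]
R5 ← R5 + R1: [0, 0, 0, 0, 0]
R6 ← R6 + (1/2)·R1: [0, 0, 0, 0, 0]
1 nonzero row, so rank(M) = 1.
M has 5 columns; by rank–nullity, nullity = 5 − 1 = 4.

4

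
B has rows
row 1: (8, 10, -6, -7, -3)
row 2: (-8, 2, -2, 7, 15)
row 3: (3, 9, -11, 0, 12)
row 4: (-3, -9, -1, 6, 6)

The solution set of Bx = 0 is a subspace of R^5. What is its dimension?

2

Row reduce to echelon form.
R2 ← R2 + R1: [0, 12, -8, 0, 12]
R3 ← R3 − (3/8)·R1: [0, 21/4, -35/4, 21/8, 105/8]
R4 ← R4 + (3/8)·R1: [0, -21/4, -13/4, 27/8, 39/8]
R3 ← R3 − (7/16)·R2: [0, 0, -21/4, 21/8, 63/8]
R4 ← R4 + (7/16)·R2: [0, 0, -27/4, 27/8, 81/8]
R4 ← R4 − (9/7)·R3: [0, 0, 0, 0, 0]
3 nonzero rows, so rank(B) = 3.
B has 5 columns; by rank–nullity, nullity = 5 − 3 = 2.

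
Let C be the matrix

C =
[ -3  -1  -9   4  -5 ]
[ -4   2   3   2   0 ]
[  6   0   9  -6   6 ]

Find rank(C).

Row reduce to echelon form.
R2 ← R2 − (4/3)·R1: [0, 10/3, 15, -10/3, 20/3]
R3 ← R3 + (2)·R1: [0, -2, -9, 2, -4]
R3 ← R3 + (3/5)·R2: [0, 0, 0, 0, 0]
Echelon form has 2 nonzero rows, so rank(C) = 2.

2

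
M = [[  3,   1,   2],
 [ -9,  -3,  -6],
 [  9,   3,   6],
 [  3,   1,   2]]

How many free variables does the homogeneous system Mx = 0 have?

2

Row reduce to echelon form.
R2 ← R2 + (3)·R1: [0, 0, 0]
R3 ← R3 − (3)·R1: [0, 0, 0]
R4 ← R4 − R1: [0, 0, 0]
1 nonzero row, so rank(M) = 1.
M has 3 columns; by rank–nullity, nullity = 3 − 1 = 2.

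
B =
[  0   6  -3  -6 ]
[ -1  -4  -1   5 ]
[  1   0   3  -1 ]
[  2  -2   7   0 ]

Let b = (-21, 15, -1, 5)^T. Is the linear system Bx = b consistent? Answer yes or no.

Row reduce the augmented matrix [B | b].
Swap R1 ↔ R2
R3 ← R3 + R1: [0, -4, 2, 4, 14]
R4 ← R4 + (2)·R1: [0, -10, 5, 10, 35]
R3 ← R3 + (2/3)·R2: [0, 0, 0, 0, 0]
R4 ← R4 + (5/3)·R2: [0, 0, 0, 0, 0]
The echelon form has 2 nonzero rows, and every pivot lies in the first 4 columns, so rank(B) = rank([B|b]) = 2.
The system is consistent.

yes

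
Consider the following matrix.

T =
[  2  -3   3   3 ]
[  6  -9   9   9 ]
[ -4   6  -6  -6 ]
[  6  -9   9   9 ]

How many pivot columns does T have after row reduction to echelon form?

Row reduce to echelon form.
R2 ← R2 − (3)·R1: [0, 0, 0, 0]
R3 ← R3 + (2)·R1: [0, 0, 0, 0]
R4 ← R4 − (3)·R1: [0, 0, 0, 0]
Echelon form has 1 nonzero row, so rank(T) = 1.
Each nonzero row contributes one pivot column: 1 pivot columns.

1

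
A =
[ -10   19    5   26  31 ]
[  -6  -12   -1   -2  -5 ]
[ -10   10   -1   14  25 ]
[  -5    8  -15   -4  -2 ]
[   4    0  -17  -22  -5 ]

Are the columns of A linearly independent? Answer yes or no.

no

Row reduce A to echelon form.
R2 ← R2 − (3/5)·R1: [0, -117/5, -4, -88/5, -118/5]
R3 ← R3 − R1: [0, -9, -6, -12, -6]
R4 ← R4 − (1/2)·R1: [0, -3/2, -35/2, -17, -35/2]
R5 ← R5 + (2/5)·R1: [0, 38/5, -15, -58/5, 37/5]
R3 ← R3 − (5/13)·R2: [0, 0, -58/13, -68/13, 40/13]
R4 ← R4 − (5/78)·R2: [0, 0, -1345/78, -619/39, -1247/78]
R5 ← R5 + (38/117)·R2: [0, 0, -1907/117, -2026/117, -31/117]
R4 ← R4 − (1345/348)·R3: [0, 0, 0, 126/29, -1617/58]
R5 ← R5 − (1907/522)·R3: [0, 0, 0, 52/29, -1001/87]
R5 ← R5 − (26/63)·R4: [0, 0, 0, 0, 0]
4 pivots among 5 columns.
Only 4 < 5 pivot columns, so the columns are linearly dependent.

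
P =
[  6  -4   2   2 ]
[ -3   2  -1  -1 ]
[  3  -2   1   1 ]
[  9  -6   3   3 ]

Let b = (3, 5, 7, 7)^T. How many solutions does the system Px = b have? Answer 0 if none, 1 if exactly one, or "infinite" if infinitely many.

0

Row reduce the augmented matrix [P | b].
R2 ← R2 + (1/2)·R1: [0, 0, 0, 0, 13/2]
R3 ← R3 − (1/2)·R1: [0, 0, 0, 0, 11/2]
R4 ← R4 − (3/2)·R1: [0, 0, 0, 0, 5/2]
R3 ← R3 − (11/13)·R2: [0, 0, 0, 0, 0]
R4 ← R4 − (5/13)·R2: [0, 0, 0, 0, 0]
The echelon form has 2 nonzero rows; the last pivot sits in the augmented column, so rank(P) = 1 but rank([P|b]) = 2.
Since the ranks differ, the system is inconsistent.
It has no solutions.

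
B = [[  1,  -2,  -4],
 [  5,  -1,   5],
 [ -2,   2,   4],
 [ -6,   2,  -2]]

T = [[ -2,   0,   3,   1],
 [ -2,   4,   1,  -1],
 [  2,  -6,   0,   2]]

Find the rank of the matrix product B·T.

2

First compute BT:
[[ -6,  16,   1,  -5],
 [  2, -34,  14,  16],
 [  8, -16,  -4,   4],
 [  4,  20, -16, -12]]
Now row reduce the product.
R2 ← R2 + (1/3)·R1: [0, -86/3, 43/3, 43/3]
R3 ← R3 + (4/3)·R1: [0, 16/3, -8/3, -8/3]
R4 ← R4 + (2/3)·R1: [0, 92/3, -46/3, -46/3]
R3 ← R3 + (8/43)·R2: [0, 0, 0, 0]
R4 ← R4 + (46/43)·R2: [0, 0, 0, 0]
2 nonzero rows, so rank(BT) = 2.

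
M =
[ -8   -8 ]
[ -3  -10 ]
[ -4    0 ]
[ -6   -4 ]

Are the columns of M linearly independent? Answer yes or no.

Row reduce M to echelon form.
R2 ← R2 − (3/8)·R1: [0, -7]
R3 ← R3 − (1/2)·R1: [0, 4]
R4 ← R4 − (3/4)·R1: [0, 2]
R3 ← R3 + (4/7)·R2: [0, 0]
R4 ← R4 + (2/7)·R2: [0, 0]
2 pivots among 2 columns.
Every column is a pivot column, so the columns are linearly independent.

yes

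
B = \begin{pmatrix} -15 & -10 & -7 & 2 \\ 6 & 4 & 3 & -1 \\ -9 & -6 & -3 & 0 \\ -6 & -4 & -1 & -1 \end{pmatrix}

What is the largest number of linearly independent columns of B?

2

Row reduce to echelon form.
R2 ← R2 + (2/5)·R1: [0, 0, 1/5, -1/5]
R3 ← R3 − (3/5)·R1: [0, 0, 6/5, -6/5]
R4 ← R4 − (2/5)·R1: [0, 0, 9/5, -9/5]
R3 ← R3 − (6)·R2: [0, 0, 0, 0]
R4 ← R4 − (9)·R2: [0, 0, 0, 0]
Echelon form has 2 nonzero rows, so rank(B) = 2.
The rank gives the maximum number of linearly independent columns: 2.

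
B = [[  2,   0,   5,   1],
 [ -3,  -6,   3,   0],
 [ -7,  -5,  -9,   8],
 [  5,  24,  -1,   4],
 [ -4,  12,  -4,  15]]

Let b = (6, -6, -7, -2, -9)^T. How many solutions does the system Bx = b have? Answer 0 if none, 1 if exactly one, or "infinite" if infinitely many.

0

Row reduce the augmented matrix [B | b].
R2 ← R2 + (3/2)·R1: [0, -6, 21/2, 3/2, 3]
R3 ← R3 + (7/2)·R1: [0, -5, 17/2, 23/2, 14]
R4 ← R4 − (5/2)·R1: [0, 24, -27/2, 3/2, -17]
R5 ← R5 + (2)·R1: [0, 12, 6, 17, 3]
R3 ← R3 − (5/6)·R2: [0, 0, -1/4, 41/4, 23/2]
R4 ← R4 + (4)·R2: [0, 0, 57/2, 15/2, -5]
R5 ← R5 + (2)·R2: [0, 0, 27, 20, 9]
R4 ← R4 + (114)·R3: [0, 0, 0, 1176, 1306]
R5 ← R5 + (108)·R3: [0, 0, 0, 1127, 1251]
R5 ← R5 − (23/24)·R4: [0, 0, 0, 0, -7/12]
The echelon form has 5 nonzero rows; the last pivot sits in the augmented column, so rank(B) = 4 but rank([B|b]) = 5.
Since the ranks differ, the system is inconsistent.
It has no solutions.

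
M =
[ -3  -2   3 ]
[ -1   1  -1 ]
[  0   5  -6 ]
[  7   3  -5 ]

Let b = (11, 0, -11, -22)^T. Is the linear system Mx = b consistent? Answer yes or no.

Row reduce the augmented matrix [M | b].
R2 ← R2 − (1/3)·R1: [0, 5/3, -2, -11/3]
R4 ← R4 + (7/3)·R1: [0, -5/3, 2, 11/3]
R3 ← R3 − (3)·R2: [0, 0, 0, 0]
R4 ← R4 + R2: [0, 0, 0, 0]
The echelon form has 2 nonzero rows, and every pivot lies in the first 3 columns, so rank(M) = rank([M|b]) = 2.
The system is consistent.

yes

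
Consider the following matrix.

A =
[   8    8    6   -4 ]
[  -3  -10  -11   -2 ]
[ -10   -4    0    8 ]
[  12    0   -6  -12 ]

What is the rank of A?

2

Row reduce to echelon form.
R2 ← R2 + (3/8)·R1: [0, -7, -35/4, -7/2]
R3 ← R3 + (5/4)·R1: [0, 6, 15/2, 3]
R4 ← R4 − (3/2)·R1: [0, -12, -15, -6]
R3 ← R3 + (6/7)·R2: [0, 0, 0, 0]
R4 ← R4 − (12/7)·R2: [0, 0, 0, 0]
Echelon form has 2 nonzero rows, so rank(A) = 2.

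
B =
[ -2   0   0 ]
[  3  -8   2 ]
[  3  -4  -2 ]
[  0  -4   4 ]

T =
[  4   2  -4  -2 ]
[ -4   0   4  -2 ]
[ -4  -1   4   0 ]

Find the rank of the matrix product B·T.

2

First compute BT:
[[ -8,  -4,   8,   4],
 [ 36,   4, -36,  10],
 [ 36,   8, -36,   2],
 [  0,  -4,   0,   8]]
Now row reduce the product.
R2 ← R2 + (9/2)·R1: [0, -14, 0, 28]
R3 ← R3 + (9/2)·R1: [0, -10, 0, 20]
R3 ← R3 − (5/7)·R2: [0, 0, 0, 0]
R4 ← R4 − (2/7)·R2: [0, 0, 0, 0]
2 nonzero rows, so rank(BT) = 2.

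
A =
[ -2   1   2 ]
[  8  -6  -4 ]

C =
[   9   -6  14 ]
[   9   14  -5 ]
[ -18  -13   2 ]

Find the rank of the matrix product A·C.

2

First compute AC:
[[-45,   0, -29],
 [ 90, -80, 134]]
Now row reduce the product.
R2 ← R2 + (2)·R1: [0, -80, 76]
2 nonzero rows, so rank(AC) = 2.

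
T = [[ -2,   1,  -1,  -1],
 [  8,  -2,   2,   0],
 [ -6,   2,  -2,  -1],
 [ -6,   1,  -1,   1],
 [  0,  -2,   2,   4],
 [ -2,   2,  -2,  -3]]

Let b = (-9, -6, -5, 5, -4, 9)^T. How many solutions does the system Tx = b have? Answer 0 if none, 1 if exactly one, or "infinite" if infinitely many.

Row reduce the augmented matrix [T | b].
R2 ← R2 + (4)·R1: [0, 2, -2, -4, -42]
R3 ← R3 − (3)·R1: [0, -1, 1, 2, 22]
R4 ← R4 − (3)·R1: [0, -2, 2, 4, 32]
R6 ← R6 − R1: [0, 1, -1, -2, 18]
R3 ← R3 + (1/2)·R2: [0, 0, 0, 0, 1]
R4 ← R4 + R2: [0, 0, 0, 0, -10]
R5 ← R5 + R2: [0, 0, 0, 0, -46]
R6 ← R6 − (1/2)·R2: [0, 0, 0, 0, 39]
R4 ← R4 + (10)·R3: [0, 0, 0, 0, 0]
R5 ← R5 + (46)·R3: [0, 0, 0, 0, 0]
R6 ← R6 − (39)·R3: [0, 0, 0, 0, 0]
The echelon form has 3 nonzero rows; the last pivot sits in the augmented column, so rank(T) = 2 but rank([T|b]) = 3.
Since the ranks differ, the system is inconsistent.
It has no solutions.

0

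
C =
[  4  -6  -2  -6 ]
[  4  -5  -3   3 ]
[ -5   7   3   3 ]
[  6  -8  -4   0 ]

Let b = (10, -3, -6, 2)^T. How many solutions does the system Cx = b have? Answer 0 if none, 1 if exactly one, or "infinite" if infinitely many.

Row reduce the augmented matrix [C | b].
R2 ← R2 − R1: [0, 1, -1, 9, -13]
R3 ← R3 + (5/4)·R1: [0, -1/2, 1/2, -9/2, 13/2]
R4 ← R4 − (3/2)·R1: [0, 1, -1, 9, -13]
R3 ← R3 + (1/2)·R2: [0, 0, 0, 0, 0]
R4 ← R4 − R2: [0, 0, 0, 0, 0]
The echelon form has 2 nonzero rows, and every pivot lies in the first 4 columns, so rank(C) = rank([C|b]) = 2.
The system is consistent.
rank = 2 < 4 unknowns, so there are infinitely many solutions.

infinite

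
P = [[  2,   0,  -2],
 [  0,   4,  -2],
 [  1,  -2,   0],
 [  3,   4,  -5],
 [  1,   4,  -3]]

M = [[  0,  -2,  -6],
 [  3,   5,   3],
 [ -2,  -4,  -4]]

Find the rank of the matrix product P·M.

First compute PM:
[[  4,   4,  -4],
 [ 16,  28,  20],
 [ -6, -12, -12],
 [ 22,  34,  14],
 [ 18,  30,  18]]
Now row reduce the product.
R2 ← R2 − (4)·R1: [0, 12, 36]
R3 ← R3 + (3/2)·R1: [0, -6, -18]
R4 ← R4 − (11/2)·R1: [0, 12, 36]
R5 ← R5 − (9/2)·R1: [0, 12, 36]
R3 ← R3 + (1/2)·R2: [0, 0, 0]
R4 ← R4 − R2: [0, 0, 0]
R5 ← R5 − R2: [0, 0, 0]
2 nonzero rows, so rank(PM) = 2.

2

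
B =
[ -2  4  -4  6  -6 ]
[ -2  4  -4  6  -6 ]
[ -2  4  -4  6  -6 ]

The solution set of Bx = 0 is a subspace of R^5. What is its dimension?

4

Row reduce to echelon form.
R2 ← R2 − R1: [0, 0, 0, 0, 0]
R3 ← R3 − R1: [0, 0, 0, 0, 0]
1 nonzero row, so rank(B) = 1.
B has 5 columns; by rank–nullity, nullity = 5 − 1 = 4.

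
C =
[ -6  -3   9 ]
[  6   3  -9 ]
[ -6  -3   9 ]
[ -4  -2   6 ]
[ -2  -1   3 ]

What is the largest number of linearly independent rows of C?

Row reduce to echelon form.
R2 ← R2 + R1: [0, 0, 0]
R3 ← R3 − R1: [0, 0, 0]
R4 ← R4 − (2/3)·R1: [0, 0, 0]
R5 ← R5 − (1/3)·R1: [0, 0, 0]
Echelon form has 1 nonzero row, so rank(C) = 1.
The rank gives the maximum number of linearly independent rows: 1.

1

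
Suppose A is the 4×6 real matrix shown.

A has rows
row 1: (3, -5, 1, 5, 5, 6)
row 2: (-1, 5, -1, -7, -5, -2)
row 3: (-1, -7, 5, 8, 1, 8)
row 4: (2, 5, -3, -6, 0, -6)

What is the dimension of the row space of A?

Row reduce to echelon form.
R2 ← R2 + (1/3)·R1: [0, 10/3, -2/3, -16/3, -10/3, 0]
R3 ← R3 + (1/3)·R1: [0, -26/3, 16/3, 29/3, 8/3, 10]
R4 ← R4 − (2/3)·R1: [0, 25/3, -11/3, -28/3, -10/3, -10]
R3 ← R3 + (13/5)·R2: [0, 0, 18/5, -21/5, -6, 10]
R4 ← R4 − (5/2)·R2: [0, 0, -2, 4, 5, -10]
R4 ← R4 + (5/9)·R3: [0, 0, 0, 5/3, 5/3, -40/9]
Echelon form has 4 nonzero rows, so rank(A) = 4.
The row space has dimension equal to the rank: 4.

4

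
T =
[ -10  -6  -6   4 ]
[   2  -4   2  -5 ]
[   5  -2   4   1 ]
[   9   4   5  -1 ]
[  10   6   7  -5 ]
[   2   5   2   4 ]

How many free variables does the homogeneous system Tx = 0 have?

0

Row reduce to echelon form.
R2 ← R2 + (1/5)·R1: [0, -26/5, 4/5, -21/5]
R3 ← R3 + (1/2)·R1: [0, -5, 1, 3]
R4 ← R4 + (9/10)·R1: [0, -7/5, -2/5, 13/5]
R5 ← R5 + R1: [0, 0, 1, -1]
R6 ← R6 + (1/5)·R1: [0, 19/5, 4/5, 24/5]
R3 ← R3 − (25/26)·R2: [0, 0, 3/13, 183/26]
R4 ← R4 − (7/26)·R2: [0, 0, -8/13, 97/26]
R6 ← R6 + (19/26)·R2: [0, 0, 18/13, 45/26]
R4 ← R4 + (8/3)·R3: [0, 0, 0, 45/2]
R5 ← R5 − (13/3)·R3: [0, 0, 0, -63/2]
R6 ← R6 − (6)·R3: [0, 0, 0, -81/2]
R5 ← R5 + (7/5)·R4: [0, 0, 0, 0]
R6 ← R6 + (9/5)·R4: [0, 0, 0, 0]
4 nonzero rows, so rank(T) = 4.
T has 4 columns; by rank–nullity, nullity = 4 − 4 = 0.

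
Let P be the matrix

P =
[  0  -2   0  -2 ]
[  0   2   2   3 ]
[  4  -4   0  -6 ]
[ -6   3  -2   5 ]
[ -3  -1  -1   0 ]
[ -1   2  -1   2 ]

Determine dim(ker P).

1

Row reduce to echelon form.
Swap R1 ↔ R3
R4 ← R4 + (3/2)·R1: [0, -3, -2, -4]
R5 ← R5 + (3/4)·R1: [0, -4, -1, -9/2]
R6 ← R6 + (1/4)·R1: [0, 1, -1, 1/2]
R3 ← R3 + R2: [0, 0, 2, 1]
R4 ← R4 + (3/2)·R2: [0, 0, 1, 1/2]
R5 ← R5 + (2)·R2: [0, 0, 3, 3/2]
R6 ← R6 − (1/2)·R2: [0, 0, -2, -1]
R4 ← R4 − (1/2)·R3: [0, 0, 0, 0]
R5 ← R5 − (3/2)·R3: [0, 0, 0, 0]
R6 ← R6 + R3: [0, 0, 0, 0]
3 nonzero rows, so rank(P) = 3.
P has 4 columns; by rank–nullity, nullity = 4 − 3 = 1.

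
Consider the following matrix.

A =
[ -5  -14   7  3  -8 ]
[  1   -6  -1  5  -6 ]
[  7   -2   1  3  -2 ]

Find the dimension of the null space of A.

Row reduce to echelon form.
R2 ← R2 + (1/5)·R1: [0, -44/5, 2/5, 28/5, -38/5]
R3 ← R3 + (7/5)·R1: [0, -108/5, 54/5, 36/5, -66/5]
R3 ← R3 − (27/11)·R2: [0, 0, 108/11, -72/11, 60/11]
3 nonzero rows, so rank(A) = 3.
A has 5 columns; by rank–nullity, nullity = 5 − 3 = 2.

2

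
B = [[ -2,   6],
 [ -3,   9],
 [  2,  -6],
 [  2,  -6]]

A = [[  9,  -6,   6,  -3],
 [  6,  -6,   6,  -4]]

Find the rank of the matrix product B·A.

1

First compute BA:
[[ 18, -24,  24, -18],
 [ 27, -36,  36, -27],
 [-18,  24, -24,  18],
 [-18,  24, -24,  18]]
Now row reduce the product.
R2 ← R2 − (3/2)·R1: [0, 0, 0, 0]
R3 ← R3 + R1: [0, 0, 0, 0]
R4 ← R4 + R1: [0, 0, 0, 0]
1 nonzero row, so rank(BA) = 1.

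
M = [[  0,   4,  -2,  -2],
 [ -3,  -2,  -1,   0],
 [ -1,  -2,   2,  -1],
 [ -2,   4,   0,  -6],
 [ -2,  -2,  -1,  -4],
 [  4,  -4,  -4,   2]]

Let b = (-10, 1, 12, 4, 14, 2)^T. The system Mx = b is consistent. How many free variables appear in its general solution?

0

Row reduce the augmented matrix [M | b].
Swap R1 ↔ R2
R3 ← R3 − (1/3)·R1: [0, -4/3, 7/3, -1, 35/3]
R4 ← R4 − (2/3)·R1: [0, 16/3, 2/3, -6, 10/3]
R5 ← R5 − (2/3)·R1: [0, -2/3, -1/3, -4, 40/3]
R6 ← R6 + (4/3)·R1: [0, -20/3, -16/3, 2, 10/3]
R3 ← R3 + (1/3)·R2: [0, 0, 5/3, -5/3, 25/3]
R4 ← R4 − (4/3)·R2: [0, 0, 10/3, -10/3, 50/3]
R5 ← R5 + (1/6)·R2: [0, 0, -2/3, -13/3, 35/3]
R6 ← R6 + (5/3)·R2: [0, 0, -26/3, -4/3, -40/3]
R4 ← R4 − (2)·R3: [0, 0, 0, 0, 0]
R5 ← R5 + (2/5)·R3: [0, 0, 0, -5, 15]
R6 ← R6 + (26/5)·R3: [0, 0, 0, -10, 30]
Swap R4 ↔ R5
R6 ← R6 − (2)·R4: [0, 0, 0, 0, 0]
The echelon form has 4 nonzero rows, and every pivot lies in the first 4 columns, so rank(M) = rank([M|b]) = 4.
The system is consistent.
Free variables = (unknowns) − (rank) = 4 − 4 = 0.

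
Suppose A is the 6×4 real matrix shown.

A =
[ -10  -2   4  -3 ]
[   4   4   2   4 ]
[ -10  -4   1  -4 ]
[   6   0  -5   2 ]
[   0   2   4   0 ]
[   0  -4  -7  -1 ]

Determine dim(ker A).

Row reduce to echelon form.
R2 ← R2 + (2/5)·R1: [0, 16/5, 18/5, 14/5]
R3 ← R3 − R1: [0, -2, -3, -1]
R4 ← R4 + (3/5)·R1: [0, -6/5, -13/5, 1/5]
R3 ← R3 + (5/8)·R2: [0, 0, -3/4, 3/4]
R4 ← R4 + (3/8)·R2: [0, 0, -5/4, 5/4]
R5 ← R5 − (5/8)·R2: [0, 0, 7/4, -7/4]
R6 ← R6 + (5/4)·R2: [0, 0, -5/2, 5/2]
R4 ← R4 − (5/3)·R3: [0, 0, 0, 0]
R5 ← R5 + (7/3)·R3: [0, 0, 0, 0]
R6 ← R6 − (10/3)·R3: [0, 0, 0, 0]
3 nonzero rows, so rank(A) = 3.
A has 4 columns; by rank–nullity, nullity = 4 − 3 = 1.

1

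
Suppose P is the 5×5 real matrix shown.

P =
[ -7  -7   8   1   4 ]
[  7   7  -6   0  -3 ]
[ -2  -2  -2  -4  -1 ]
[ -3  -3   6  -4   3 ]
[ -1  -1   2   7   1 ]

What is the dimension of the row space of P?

3

Row reduce to echelon form.
R2 ← R2 + R1: [0, 0, 2, 1, 1]
R3 ← R3 − (2/7)·R1: [0, 0, -30/7, -30/7, -15/7]
R4 ← R4 − (3/7)·R1: [0, 0, 18/7, -31/7, 9/7]
R5 ← R5 − (1/7)·R1: [0, 0, 6/7, 48/7, 3/7]
R3 ← R3 + (15/7)·R2: [0, 0, 0, -15/7, 0]
R4 ← R4 − (9/7)·R2: [0, 0, 0, -40/7, 0]
R5 ← R5 − (3/7)·R2: [0, 0, 0, 45/7, 0]
R4 ← R4 − (8/3)·R3: [0, 0, 0, 0, 0]
R5 ← R5 + (3)·R3: [0, 0, 0, 0, 0]
Echelon form has 3 nonzero rows, so rank(P) = 3.
The row space has dimension equal to the rank: 3.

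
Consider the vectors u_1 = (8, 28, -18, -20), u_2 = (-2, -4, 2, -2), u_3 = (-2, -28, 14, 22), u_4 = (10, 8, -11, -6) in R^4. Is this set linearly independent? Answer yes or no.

no

Form the matrix with these vectors as rows and row reduce.
R2 ← R2 + (1/4)·R1: [0, 3, -5/2, -7]
R3 ← R3 + (1/4)·R1: [0, -21, 19/2, 17]
R4 ← R4 − (5/4)·R1: [0, -27, 23/2, 19]
R3 ← R3 + (7)·R2: [0, 0, -8, -32]
R4 ← R4 + (9)·R2: [0, 0, -11, -44]
R4 ← R4 − (11/8)·R3: [0, 0, 0, 0]
3 nonzero rows, so the 4 vectors span a space of dimension 3.
Since 3 < 4, the vectors are linearly dependent.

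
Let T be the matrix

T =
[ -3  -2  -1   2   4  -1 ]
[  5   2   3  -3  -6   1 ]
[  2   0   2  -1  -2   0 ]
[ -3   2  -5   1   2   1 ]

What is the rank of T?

2

Row reduce to echelon form.
R2 ← R2 + (5/3)·R1: [0, -4/3, 4/3, 1/3, 2/3, -2/3]
R3 ← R3 + (2/3)·R1: [0, -4/3, 4/3, 1/3, 2/3, -2/3]
R4 ← R4 − R1: [0, 4, -4, -1, -2, 2]
R3 ← R3 − R2: [0, 0, 0, 0, 0, 0]
R4 ← R4 + (3)·R2: [0, 0, 0, 0, 0, 0]
Echelon form has 2 nonzero rows, so rank(T) = 2.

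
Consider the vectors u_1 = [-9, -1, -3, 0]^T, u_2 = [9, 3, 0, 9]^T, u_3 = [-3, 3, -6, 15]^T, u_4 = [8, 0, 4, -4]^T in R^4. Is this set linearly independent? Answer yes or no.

no

Form the matrix with these vectors as rows and row reduce.
R2 ← R2 + R1: [0, 2, -3, 9]
R3 ← R3 − (1/3)·R1: [0, 10/3, -5, 15]
R4 ← R4 + (8/9)·R1: [0, -8/9, 4/3, -4]
R3 ← R3 − (5/3)·R2: [0, 0, 0, 0]
R4 ← R4 + (4/9)·R2: [0, 0, 0, 0]
2 nonzero rows, so the 4 vectors span a space of dimension 2.
Since 2 < 4, the vectors are linearly dependent.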